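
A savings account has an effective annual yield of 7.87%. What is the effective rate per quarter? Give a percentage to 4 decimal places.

1.9120%

The per-quarter rate i satisfies (1 + i)^4 = 1 + 0.0787.
i = 1.0787^(1/4) − 1 = 0.0191196 = 1.9120%.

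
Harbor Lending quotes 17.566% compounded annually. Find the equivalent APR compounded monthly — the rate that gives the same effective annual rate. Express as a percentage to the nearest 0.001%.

16.293%

Compounded annually, EAR = nominal = 0.175660.
Solve (1 + r/12)^12 = 1.175660: r/12 = 1.175660^(1/12) − 1 = 0.013577, so r = 0.162926 = 16.293%.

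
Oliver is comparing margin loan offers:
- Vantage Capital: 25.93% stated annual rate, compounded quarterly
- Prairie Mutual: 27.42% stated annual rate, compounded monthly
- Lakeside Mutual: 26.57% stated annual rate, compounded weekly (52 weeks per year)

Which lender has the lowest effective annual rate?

Vantage Capital

Vantage Capital: (1 + 0.2593/4)^4 − 1 = 28.562%
Prairie Mutual: (1 + 0.2742/12)^12 − 1 = 31.142%
Lakeside Mutual: (1 + 0.2657/52)^52 − 1 = 30.346%
The lowest effective annual rate is Vantage Capital at 28.562%.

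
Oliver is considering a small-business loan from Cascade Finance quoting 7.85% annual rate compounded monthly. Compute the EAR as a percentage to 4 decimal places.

EAR = (1 + 0.0785/12)^12 − 1.
= 1.081387 − 1 = 8.1387%.

8.1387%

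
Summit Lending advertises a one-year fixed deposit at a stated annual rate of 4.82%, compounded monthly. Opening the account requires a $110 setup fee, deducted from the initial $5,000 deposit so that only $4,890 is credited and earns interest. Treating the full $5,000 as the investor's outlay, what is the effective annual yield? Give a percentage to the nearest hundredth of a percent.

Value after one year: 4,890 × (1 + 0.0482/12)^12 = 4,890 × 1.049279 = $5,130.98.
Effective yield on the $5,000 outlay: 5,130.98 / 5,000 − 1 = 0.026195 = 2.62%.

2.62%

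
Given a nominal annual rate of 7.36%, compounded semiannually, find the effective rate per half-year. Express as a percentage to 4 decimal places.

3.6800%

With a nominal annual rate compounded semiannually, the periodic rate is the nominal rate divided by 2.
i = 0.0736 / 2 = 0.0368000 = 3.6800%.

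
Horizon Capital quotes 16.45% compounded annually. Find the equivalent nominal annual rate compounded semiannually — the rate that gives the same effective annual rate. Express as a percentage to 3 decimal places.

15.824%

Compounded annually, EAR = nominal = 0.164500.
Solve (1 + r/2)^2 = 1.164500: r/2 = 1.164500^(1/2) − 1 = 0.079120, so r = 0.158240 = 15.824%.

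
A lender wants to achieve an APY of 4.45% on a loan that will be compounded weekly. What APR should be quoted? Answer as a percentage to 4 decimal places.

(1 + r/52)^52 − 1 = 0.0445, so 1 + r/52 = 1.0445^(1/52).
r/52 = 0.000838, so r = 0.043557 = 4.3557%.

4.3557%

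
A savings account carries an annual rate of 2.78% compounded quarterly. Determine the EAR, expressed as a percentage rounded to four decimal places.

EAR = (1 + 0.0278/4)^4 − 1.
= (1 + 0.006950)^4 − 1 = 1.028091 − 1 = 2.8091%.

2.8091%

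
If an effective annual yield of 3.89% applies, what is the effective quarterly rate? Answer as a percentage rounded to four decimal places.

0.9586%

The per-quarter rate i satisfies (1 + i)^4 = 1 + 0.0389.
i = 1.0389^(1/4) − 1 = 0.0095863 = 0.9586%.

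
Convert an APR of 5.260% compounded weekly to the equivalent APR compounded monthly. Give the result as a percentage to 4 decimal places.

5.2689%

EAR = (1 + 0.05260/52)^52 − 1 = 0.053980.
Solve (1 + r/12)^12 = 1.053980: r/12 = 1.053980^(1/12) − 1 = 0.004391, so r = 0.052689 = 5.2689%.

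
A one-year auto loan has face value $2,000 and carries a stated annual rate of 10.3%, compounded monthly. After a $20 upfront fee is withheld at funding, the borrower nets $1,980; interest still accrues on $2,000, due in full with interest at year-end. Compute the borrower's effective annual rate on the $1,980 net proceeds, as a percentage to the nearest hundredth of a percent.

Amount owed after one year: 2,000 × (1 + 0.103/12)^12 = 2,000 × 1.108004 = $2,216.01.
Effective rate on net proceeds: 2,216.01 / 1,980 − 1 = 0.119196 = 11.92%.

11.92%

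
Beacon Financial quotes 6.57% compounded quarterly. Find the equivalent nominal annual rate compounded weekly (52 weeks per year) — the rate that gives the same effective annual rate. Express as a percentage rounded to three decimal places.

6.521%

EAR = (1 + 0.0657/4)^4 − 1 = 0.067336.
Solve (1 + r/52)^52 = 1.067336: r/52 = 1.067336^(1/52) − 1 = 0.001254, so r = 0.065207 = 6.521%.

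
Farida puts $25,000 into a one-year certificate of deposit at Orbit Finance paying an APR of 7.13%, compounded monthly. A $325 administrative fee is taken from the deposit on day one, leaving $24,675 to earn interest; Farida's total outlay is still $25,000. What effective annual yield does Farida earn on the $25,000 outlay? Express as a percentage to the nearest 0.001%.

5.972%

Value after one year: 24,675 × (1 + 0.0713/12)^12 = 24,675 × 1.073677 = $26,492.97.
Effective yield on the $25,000 outlay: 26,492.97 / 25,000 − 1 = 0.059719 = 5.972%.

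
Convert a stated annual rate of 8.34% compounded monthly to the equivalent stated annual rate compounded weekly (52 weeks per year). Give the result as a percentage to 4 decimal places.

EAR = (1 + 0.0834/12)^12 − 1 = 0.086663.
Solve (1 + r/52)^52 = 1.086663: r/52 = 1.086663^(1/52) − 1 = 0.001600, so r = 0.083178 = 8.3178%.

8.3178%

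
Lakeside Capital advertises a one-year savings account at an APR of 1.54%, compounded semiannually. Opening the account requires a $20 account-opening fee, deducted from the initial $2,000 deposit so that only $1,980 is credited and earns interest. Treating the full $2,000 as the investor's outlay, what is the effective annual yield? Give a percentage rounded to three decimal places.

Value after one year: 1,980 × (1 + 0.0154/2)^2 = 1,980 × 1.015459 = $2,010.61.
Effective yield on the $2,000 outlay: 2,010.61 / 2,000 − 1 = 0.005305 = 0.530%.

0.530%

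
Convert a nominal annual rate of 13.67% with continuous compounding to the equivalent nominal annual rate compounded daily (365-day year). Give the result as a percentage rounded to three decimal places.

13.673%

EAR under continuous compounding: e^0.1367 − 1 = 0.146484.
Solve (1 + r/365)^365 = 1.146484: r/365 = 1.146484^(1/365) − 1 = 0.000375, so r = 0.136726 = 13.673%.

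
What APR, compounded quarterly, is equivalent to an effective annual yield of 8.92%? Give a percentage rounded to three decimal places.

(1 + r/4)^4 − 1 = 0.0892, so 1 + r/4 = 1.0892^(1/4).
r/4 = 0.021591, so r = 0.086363 = 8.636%.

8.636%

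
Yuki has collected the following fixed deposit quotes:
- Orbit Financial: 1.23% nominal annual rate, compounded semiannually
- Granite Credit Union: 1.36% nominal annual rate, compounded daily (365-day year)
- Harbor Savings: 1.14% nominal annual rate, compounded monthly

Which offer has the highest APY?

Granite Credit Union

Orbit Financial: (1 + 0.0123/2)^2 − 1 = 1.234%
Granite Credit Union: (1 + 0.0136/365)^365 − 1 = 1.369%
Harbor Savings: (1 + 0.0114/12)^12 − 1 = 1.146%
The highest effective annual rate is Granite Credit Union at 1.369%.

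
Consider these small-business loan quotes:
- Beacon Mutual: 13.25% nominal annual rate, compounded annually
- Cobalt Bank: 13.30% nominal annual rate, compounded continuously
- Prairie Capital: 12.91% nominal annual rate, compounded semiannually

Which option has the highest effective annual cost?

Cobalt Bank

Beacon Mutual: compounded annually, EAR = 13.250%
Cobalt Bank: e^0.1330 − 1 = 14.225%
Prairie Capital: (1 + 0.1291/2)^2 − 1 = 13.327%
The highest effective annual rate is Cobalt Bank at 14.225%.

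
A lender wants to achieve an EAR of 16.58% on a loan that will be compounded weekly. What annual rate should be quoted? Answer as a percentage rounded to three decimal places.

(1 + r/52)^52 − 1 = 0.1658, so 1 + r/52 = 1.1658^(1/52).
r/52 = 0.002955, so r = 0.153634 = 15.363%.

15.363%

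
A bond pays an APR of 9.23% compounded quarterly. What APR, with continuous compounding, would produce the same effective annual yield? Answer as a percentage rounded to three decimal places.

9.125%

EAR = (1 + 0.0923/4)^4 − 1 = 0.095544.
Equivalent continuous rate: r = ln(1 + 0.095544) = 0.091251 = 9.125%.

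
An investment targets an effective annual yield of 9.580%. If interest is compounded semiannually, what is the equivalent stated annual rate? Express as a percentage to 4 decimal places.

9.3609%

(1 + r/2)^2 − 1 = 0.09580, so 1 + r/2 = 1.09580^(1/2).
r/2 = 0.046805, so r = 0.093609 = 9.3609%.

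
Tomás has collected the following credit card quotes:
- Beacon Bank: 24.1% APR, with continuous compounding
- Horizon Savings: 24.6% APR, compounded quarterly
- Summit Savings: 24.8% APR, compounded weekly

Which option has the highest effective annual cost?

Beacon Bank: e^0.241 − 1 = 27.252%
Horizon Savings: (1 + 0.246/4)^4 − 1 = 26.964%
Summit Savings: (1 + 0.248/52)^52 − 1 = 28.070%
The highest effective annual rate is Summit Savings at 28.070%.

Summit Savings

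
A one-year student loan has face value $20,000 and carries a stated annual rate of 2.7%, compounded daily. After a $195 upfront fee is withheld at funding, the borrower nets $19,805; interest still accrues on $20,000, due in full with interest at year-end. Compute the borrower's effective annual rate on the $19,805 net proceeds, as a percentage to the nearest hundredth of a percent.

Amount owed after one year: 20,000 × (1 + 0.027/365)^365 = 20,000 × 1.027367 = $20,547.34.
Effective rate on net proceeds: 20,547.34 / 19,805 − 1 = 0.037482 = 3.75%.

3.75%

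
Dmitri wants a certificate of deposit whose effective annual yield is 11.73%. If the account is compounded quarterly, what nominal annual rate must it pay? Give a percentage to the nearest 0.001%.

11.247%

(1 + r/4)^4 − 1 = 0.1173, so 1 + r/4 = 1.1173^(1/4).
r/4 = 0.028117, so r = 0.112467 = 11.247%.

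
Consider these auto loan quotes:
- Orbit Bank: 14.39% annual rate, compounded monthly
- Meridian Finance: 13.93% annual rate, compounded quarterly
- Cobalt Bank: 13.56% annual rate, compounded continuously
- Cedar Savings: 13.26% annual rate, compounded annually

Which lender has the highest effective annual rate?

Orbit Bank

Orbit Bank: (1 + 0.1439/12)^12 − 1 = 15.378%
Meridian Finance: (1 + 0.1393/4)^4 − 1 = 14.675%
Cobalt Bank: e^0.1356 − 1 = 14.522%
Cedar Savings: compounded annually, EAR = 13.260%
The highest effective annual rate is Orbit Bank at 15.378%.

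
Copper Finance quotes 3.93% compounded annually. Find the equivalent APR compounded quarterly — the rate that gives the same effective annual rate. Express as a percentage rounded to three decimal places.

Compounded annually, EAR = nominal = 0.039300.
Solve (1 + r/4)^4 = 1.039300: r/4 = 1.039300^(1/4) − 1 = 0.009683, so r = 0.038734 = 3.873%.

3.873%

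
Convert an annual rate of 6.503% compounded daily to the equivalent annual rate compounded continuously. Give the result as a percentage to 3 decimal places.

EAR = (1 + 0.06503/365)^365 − 1 = 0.067185.
Equivalent continuous rate: r = ln(1 + 0.067185) = 0.065024 = 6.502%.

6.502%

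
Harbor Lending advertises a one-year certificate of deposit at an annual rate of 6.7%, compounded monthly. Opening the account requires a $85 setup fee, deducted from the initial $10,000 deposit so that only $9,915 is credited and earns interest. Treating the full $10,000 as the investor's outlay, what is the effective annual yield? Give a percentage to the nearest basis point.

6.00%

Value after one year: 9,915 × (1 + 0.067/12)^12 = 9,915 × 1.069096 = $10,600.09.
Effective yield on the $10,000 outlay: 10,600.09 / 10,000 − 1 = 0.060009 = 6.00%.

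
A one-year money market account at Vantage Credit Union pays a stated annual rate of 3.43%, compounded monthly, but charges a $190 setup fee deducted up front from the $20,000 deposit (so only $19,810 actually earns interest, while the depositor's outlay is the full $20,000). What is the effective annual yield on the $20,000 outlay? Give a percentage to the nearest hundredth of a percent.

Value after one year: 19,810 × (1 + 0.0343/12)^12 = 19,810 × 1.034844 = $20,500.27.
Effective yield on the $20,000 outlay: 20,500.27 / 20,000 − 1 = 0.025013 = 2.50%.

2.50%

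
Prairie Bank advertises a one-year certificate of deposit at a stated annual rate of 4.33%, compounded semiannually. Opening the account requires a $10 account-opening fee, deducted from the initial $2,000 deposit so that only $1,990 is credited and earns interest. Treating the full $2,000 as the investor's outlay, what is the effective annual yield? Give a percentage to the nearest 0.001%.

Value after one year: 1,990 × (1 + 0.0433/2)^2 = 1,990 × 1.043769 = $2,077.10.
Effective yield on the $2,000 outlay: 2,077.10 / 2,000 − 1 = 0.038550 = 3.855%.

3.855%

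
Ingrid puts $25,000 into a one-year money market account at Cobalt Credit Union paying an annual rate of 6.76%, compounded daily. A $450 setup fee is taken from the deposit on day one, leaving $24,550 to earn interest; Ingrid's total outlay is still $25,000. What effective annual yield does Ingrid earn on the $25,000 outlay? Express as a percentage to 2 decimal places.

Value after one year: 24,550 × (1 + 0.0676/365)^365 = 24,550 × 1.069931 = $26,266.80.
Effective yield on the $25,000 outlay: 26,266.80 / 25,000 − 1 = 0.050672 = 5.07%.

5.07%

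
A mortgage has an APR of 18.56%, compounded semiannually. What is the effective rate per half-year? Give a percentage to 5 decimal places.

9.28000%

With a nominal annual rate compounded semiannually, the periodic rate is the nominal rate divided by 2.
i = 0.1856 / 2 = 0.0928000 = 9.28000%.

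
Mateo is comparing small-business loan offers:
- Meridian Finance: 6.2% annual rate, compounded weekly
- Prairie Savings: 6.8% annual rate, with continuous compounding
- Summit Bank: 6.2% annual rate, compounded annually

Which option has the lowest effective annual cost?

Summit Bank

Meridian Finance: (1 + 0.062/52)^52 − 1 = 6.392%
Prairie Savings: e^0.068 − 1 = 7.037%
Summit Bank: compounded annually, EAR = 6.200%
The lowest effective annual rate is Summit Bank at 6.200%.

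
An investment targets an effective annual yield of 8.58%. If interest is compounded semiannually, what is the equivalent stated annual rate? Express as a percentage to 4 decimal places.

(1 + r/2)^2 − 1 = 0.0858, so 1 + r/2 = 1.0858^(1/2).
r/2 = 0.042017, so r = 0.084035 = 8.4035%.

8.4035%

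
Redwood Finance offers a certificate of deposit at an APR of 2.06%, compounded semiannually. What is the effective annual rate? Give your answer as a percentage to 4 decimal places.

EAR = (1 + 0.0206/2)^2 − 1.
= (1 + 0.010300)^2 − 1 = 1.020706 − 1 = 2.0706%.

2.0706%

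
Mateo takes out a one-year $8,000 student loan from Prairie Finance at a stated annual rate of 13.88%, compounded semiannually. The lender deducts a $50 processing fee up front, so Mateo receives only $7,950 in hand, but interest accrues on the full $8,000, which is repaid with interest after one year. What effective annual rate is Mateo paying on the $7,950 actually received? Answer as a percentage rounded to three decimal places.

Amount owed after one year: 8,000 × (1 + 0.1388/2)^2 = 8,000 × 1.143616 = $9,148.93.
Effective rate on net proceeds: 9,148.93 / 7,950 − 1 = 0.150809 = 15.081%.

15.081%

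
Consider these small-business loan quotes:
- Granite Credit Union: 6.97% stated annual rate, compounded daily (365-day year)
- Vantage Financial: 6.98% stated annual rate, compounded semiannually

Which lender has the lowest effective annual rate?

Vantage Financial

Granite Credit Union: (1 + 0.0697/365)^365 − 1 = 7.218%
Vantage Financial: (1 + 0.0698/2)^2 − 1 = 7.102%
The lowest effective annual rate is Vantage Financial at 7.102%.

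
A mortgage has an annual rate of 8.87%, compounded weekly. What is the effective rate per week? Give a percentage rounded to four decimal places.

With a nominal annual rate compounded weekly, the periodic rate is the nominal rate divided by 52.
i = 0.0887 / 52 = 0.0017058 = 0.1706%.

0.1706%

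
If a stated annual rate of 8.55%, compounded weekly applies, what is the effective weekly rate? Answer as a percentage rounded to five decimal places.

With a nominal annual rate compounded weekly, the periodic rate is the nominal rate divided by 52.
i = 0.0855 / 52 = 0.0016442 = 0.16442%.

0.16442%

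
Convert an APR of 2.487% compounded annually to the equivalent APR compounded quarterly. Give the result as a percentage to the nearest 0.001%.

2.464%

Compounded annually, EAR = nominal = 0.024870.
Solve (1 + r/4)^4 = 1.024870: r/4 = 1.024870^(1/4) − 1 = 0.006160, so r = 0.024641 = 2.464%.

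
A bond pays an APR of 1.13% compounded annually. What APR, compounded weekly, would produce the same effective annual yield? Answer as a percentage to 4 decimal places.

Compounded annually, EAR = nominal = 0.011300.
Solve (1 + r/52)^52 = 1.011300: r/52 = 1.011300^(1/52) − 1 = 0.000216, so r = 0.011238 = 1.1238%.

1.1238%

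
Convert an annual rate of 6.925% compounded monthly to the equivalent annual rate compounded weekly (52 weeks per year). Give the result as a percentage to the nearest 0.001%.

6.910%

EAR = (1 + 0.06925/12)^12 − 1 = 0.071491.
Solve (1 + r/52)^52 = 1.071491: r/52 = 1.071491^(1/52) − 1 = 0.001329, so r = 0.069097 = 6.910%.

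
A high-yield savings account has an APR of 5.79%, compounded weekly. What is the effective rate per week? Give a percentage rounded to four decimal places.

With a nominal annual rate compounded weekly, the periodic rate is the nominal rate divided by 52.
i = 0.0579 / 52 = 0.0011135 = 0.1113%.

0.1113%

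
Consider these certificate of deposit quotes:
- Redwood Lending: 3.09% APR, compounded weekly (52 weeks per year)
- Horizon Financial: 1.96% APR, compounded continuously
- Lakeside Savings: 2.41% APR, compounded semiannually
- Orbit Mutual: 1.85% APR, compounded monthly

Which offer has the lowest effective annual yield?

Orbit Mutual

Redwood Lending: (1 + 0.0309/52)^52 − 1 = 3.137%
Horizon Financial: e^0.0196 − 1 = 1.979%
Lakeside Savings: (1 + 0.0241/2)^2 − 1 = 2.425%
Orbit Mutual: (1 + 0.0185/12)^12 − 1 = 1.866%
The lowest effective annual rate is Orbit Mutual at 1.866%.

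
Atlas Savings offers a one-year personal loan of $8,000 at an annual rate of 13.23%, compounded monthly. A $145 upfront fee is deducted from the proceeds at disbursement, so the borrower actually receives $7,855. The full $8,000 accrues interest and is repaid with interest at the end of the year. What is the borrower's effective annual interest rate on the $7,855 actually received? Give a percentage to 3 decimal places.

Amount owed after one year: 8,000 × (1 + 0.1323/12)^12 = 8,000 × 1.140625 = $9,125.00.
Effective rate on net proceeds: 9,125.00 / 7,855 − 1 = 0.161680 = 16.168%.

16.168%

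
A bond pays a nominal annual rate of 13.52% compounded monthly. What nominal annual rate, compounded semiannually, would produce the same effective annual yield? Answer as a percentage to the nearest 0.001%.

13.907%

EAR = (1 + 0.1352/12)^12 − 1 = 0.143901.
Solve (1 + r/2)^2 = 1.143901: r/2 = 1.143901^(1/2) − 1 = 0.069533, so r = 0.139066 = 13.907%.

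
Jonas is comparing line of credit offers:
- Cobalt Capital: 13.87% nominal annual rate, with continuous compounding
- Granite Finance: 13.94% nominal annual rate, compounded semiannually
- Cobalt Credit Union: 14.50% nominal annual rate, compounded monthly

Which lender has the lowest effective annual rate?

Granite Finance

Cobalt Capital: e^0.1387 − 1 = 14.878%
Granite Finance: (1 + 0.1394/2)^2 − 1 = 14.426%
Cobalt Credit Union: (1 + 0.1450/12)^12 − 1 = 15.504%
The lowest effective annual rate is Granite Finance at 14.426%.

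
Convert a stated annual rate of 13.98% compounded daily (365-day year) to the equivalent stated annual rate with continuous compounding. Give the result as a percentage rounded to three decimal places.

EAR = (1 + 0.1398/365)^365 − 1 = 0.150013.
Equivalent continuous rate: r = ln(1 + 0.150013) = 0.139773 = 13.977%.

13.977%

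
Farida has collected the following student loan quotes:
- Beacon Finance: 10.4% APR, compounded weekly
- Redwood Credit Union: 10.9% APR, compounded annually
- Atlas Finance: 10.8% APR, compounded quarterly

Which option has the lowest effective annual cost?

Beacon Finance: (1 + 0.104/52)^52 − 1 = 10.949%
Redwood Credit Union: compounded annually, EAR = 10.900%
Atlas Finance: (1 + 0.108/4)^4 − 1 = 11.245%
The lowest effective annual rate is Redwood Credit Union at 10.900%.

Redwood Credit Union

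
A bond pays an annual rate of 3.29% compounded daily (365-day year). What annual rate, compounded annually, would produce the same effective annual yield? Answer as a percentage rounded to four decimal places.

3.3446%

EAR = (1 + 0.0329/365)^365 − 1 = 0.033446.
Compounded annually, the equivalent nominal rate is the EAR itself: 3.3446%.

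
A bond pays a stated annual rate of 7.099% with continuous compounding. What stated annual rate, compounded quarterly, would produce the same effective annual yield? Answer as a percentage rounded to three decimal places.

EAR under continuous compounding: e^0.07099 − 1 = 0.073570.
Solve (1 + r/4)^4 = 1.073570: r/4 = 1.073570^(1/4) − 1 = 0.017906, so r = 0.071624 = 7.162%.

7.162%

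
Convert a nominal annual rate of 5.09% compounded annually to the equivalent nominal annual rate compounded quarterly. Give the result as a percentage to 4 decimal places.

Compounded annually, EAR = nominal = 0.050900.
Solve (1 + r/4)^4 = 1.050900: r/4 = 1.050900^(1/4) − 1 = 0.012489, so r = 0.049956 = 4.9956%.

4.9956%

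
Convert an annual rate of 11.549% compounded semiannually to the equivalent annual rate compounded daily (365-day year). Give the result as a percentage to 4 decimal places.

11.2296%

EAR = (1 + 0.11549/2)^2 − 1 = 0.118824.
Solve (1 + r/365)^365 = 1.118824: r/365 = 1.118824^(1/365) − 1 = 0.000308, so r = 0.112296 = 11.2296%.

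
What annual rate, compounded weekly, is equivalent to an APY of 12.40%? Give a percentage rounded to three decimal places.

(1 + r/52)^52 − 1 = 0.1240, so 1 + r/52 = 1.1240^(1/52).
r/52 = 0.002250, so r = 0.117025 = 11.703%.

11.703%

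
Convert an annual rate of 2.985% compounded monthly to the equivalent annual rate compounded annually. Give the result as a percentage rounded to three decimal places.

3.026%

EAR = (1 + 0.02985/12)^12 − 1 = 0.030262.
Compounded annually, the equivalent nominal rate is the EAR itself: 3.026%.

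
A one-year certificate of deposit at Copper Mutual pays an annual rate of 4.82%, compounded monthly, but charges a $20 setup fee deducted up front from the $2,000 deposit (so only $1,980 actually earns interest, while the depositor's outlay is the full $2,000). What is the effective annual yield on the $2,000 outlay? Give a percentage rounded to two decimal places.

Value after one year: 1,980 × (1 + 0.0482/12)^12 = 1,980 × 1.049279 = $2,077.57.
Effective yield on the $2,000 outlay: 2,077.57 / 2,000 − 1 = 0.038786 = 3.88%.

3.88%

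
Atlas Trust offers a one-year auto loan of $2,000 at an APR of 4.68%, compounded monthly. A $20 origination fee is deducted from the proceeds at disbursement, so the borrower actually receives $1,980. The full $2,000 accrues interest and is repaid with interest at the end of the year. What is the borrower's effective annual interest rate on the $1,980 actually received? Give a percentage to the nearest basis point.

Amount owed after one year: 2,000 × (1 + 0.0468/12)^12 = 2,000 × 1.047817 = $2,095.63.
Effective rate on net proceeds: 2,095.63 / 1,980 − 1 = 0.058401 = 5.84%.

5.84%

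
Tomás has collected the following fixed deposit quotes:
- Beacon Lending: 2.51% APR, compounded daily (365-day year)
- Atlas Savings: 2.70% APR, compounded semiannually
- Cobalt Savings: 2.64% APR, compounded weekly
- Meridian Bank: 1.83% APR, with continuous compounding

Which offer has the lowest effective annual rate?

Meridian Bank

Beacon Lending: (1 + 0.0251/365)^365 − 1 = 2.542%
Atlas Savings: (1 + 0.0270/2)^2 − 1 = 2.718%
Cobalt Savings: (1 + 0.0264/52)^52 − 1 = 2.674%
Meridian Bank: e^0.0183 − 1 = 1.847%
The lowest effective annual rate is Meridian Bank at 1.847%.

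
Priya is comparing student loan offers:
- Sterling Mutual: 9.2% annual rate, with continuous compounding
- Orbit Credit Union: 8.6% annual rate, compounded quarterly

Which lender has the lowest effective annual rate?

Orbit Credit Union

Sterling Mutual: e^0.092 − 1 = 9.636%
Orbit Credit Union: (1 + 0.086/4)^4 − 1 = 8.881%
The lowest effective annual rate is Orbit Credit Union at 8.881%.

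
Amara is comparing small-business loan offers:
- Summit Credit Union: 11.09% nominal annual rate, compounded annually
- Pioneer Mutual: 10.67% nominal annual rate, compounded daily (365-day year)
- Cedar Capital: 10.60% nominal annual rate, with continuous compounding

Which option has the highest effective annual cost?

Pioneer Mutual

Summit Credit Union: compounded annually, EAR = 11.090%
Pioneer Mutual: (1 + 0.1067/365)^365 − 1 = 11.258%
Cedar Capital: e^0.1060 − 1 = 11.182%
The highest effective annual rate is Pioneer Mutual at 11.258%.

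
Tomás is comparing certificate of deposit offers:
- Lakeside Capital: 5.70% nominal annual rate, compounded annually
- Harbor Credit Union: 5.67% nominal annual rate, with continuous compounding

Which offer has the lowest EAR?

Lakeside Capital: compounded annually, EAR = 5.700%
Harbor Credit Union: e^0.0567 − 1 = 5.834%
The lowest effective annual rate is Lakeside Capital at 5.700%.

Lakeside Capital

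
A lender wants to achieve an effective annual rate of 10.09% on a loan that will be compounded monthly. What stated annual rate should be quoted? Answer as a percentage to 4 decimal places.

9.6514%

(1 + r/12)^12 − 1 = 0.1009, so 1 + r/12 = 1.1009^(1/12).
r/12 = 0.008043, so r = 0.096514 = 9.6514%.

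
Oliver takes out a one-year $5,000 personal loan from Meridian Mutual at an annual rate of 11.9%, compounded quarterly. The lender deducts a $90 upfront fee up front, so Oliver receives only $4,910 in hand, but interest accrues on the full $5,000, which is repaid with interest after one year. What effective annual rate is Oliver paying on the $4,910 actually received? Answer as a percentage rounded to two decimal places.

Amount owed after one year: 5,000 × (1 + 0.119/4)^4 = 5,000 × 1.124416 = $5,622.08.
Effective rate on net proceeds: 5,622.08 / 4,910 − 1 = 0.145027 = 14.50%.

14.50%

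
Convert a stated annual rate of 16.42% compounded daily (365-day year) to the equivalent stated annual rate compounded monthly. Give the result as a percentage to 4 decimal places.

16.5291%

EAR = (1 + 0.1642/365)^365 − 1 = 0.178406.
Solve (1 + r/12)^12 = 1.178406: r/12 = 1.178406^(1/12) − 1 = 0.013774, so r = 0.165291 = 16.5291%.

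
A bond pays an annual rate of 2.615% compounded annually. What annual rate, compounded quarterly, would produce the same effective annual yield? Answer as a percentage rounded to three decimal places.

Compounded annually, EAR = nominal = 0.026150.
Solve (1 + r/4)^4 = 1.026150: r/4 = 1.026150^(1/4) − 1 = 0.006474, so r = 0.025897 = 2.590%.

2.590%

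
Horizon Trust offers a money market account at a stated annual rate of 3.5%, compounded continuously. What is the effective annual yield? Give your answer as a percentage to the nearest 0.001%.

3.562%

With continuous compounding, EAR = e^0.035 − 1.
e^0.035 = 1.035620, so EAR = 0.035620 = 3.562%.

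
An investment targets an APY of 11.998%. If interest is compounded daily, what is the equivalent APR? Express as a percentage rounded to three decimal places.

(1 + r/365)^365 − 1 = 0.11998, so 1 + r/365 = 1.11998^(1/365).
r/365 = 0.000310, so r = 0.113328 = 11.333%.

11.333%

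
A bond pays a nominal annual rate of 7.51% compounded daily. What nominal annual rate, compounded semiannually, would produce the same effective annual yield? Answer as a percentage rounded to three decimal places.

7.652%

EAR = (1 + 0.0751/365)^365 − 1 = 0.077984.
Solve (1 + r/2)^2 = 1.077984: r/2 = 1.077984^(1/2) − 1 = 0.038260, so r = 0.076520 = 7.652%.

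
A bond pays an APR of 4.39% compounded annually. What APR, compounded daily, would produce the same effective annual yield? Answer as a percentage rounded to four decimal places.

Compounded annually, EAR = nominal = 0.043900.
Solve (1 + r/365)^365 = 1.043900: r/365 = 1.043900^(1/365) − 1 = 0.000118, so r = 0.042966 = 4.2966%.

4.2966%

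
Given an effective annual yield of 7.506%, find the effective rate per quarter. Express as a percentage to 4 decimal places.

The per-quarter rate i satisfies (1 + i)^4 = 1 + 0.07506.
i = 1.07506^(1/4) − 1 = 0.0182588 = 1.8259%.

1.8259%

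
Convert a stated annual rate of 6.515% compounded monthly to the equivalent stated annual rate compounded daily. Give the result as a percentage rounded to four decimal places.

EAR = (1 + 0.06515/12)^12 − 1 = 0.067131.
Solve (1 + r/365)^365 = 1.067131: r/365 = 1.067131^(1/365) − 1 = 0.000178, so r = 0.064980 = 6.4980%.

6.4980%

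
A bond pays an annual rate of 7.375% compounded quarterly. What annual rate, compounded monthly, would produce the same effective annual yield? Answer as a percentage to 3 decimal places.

7.330%

EAR = (1 + 0.07375/4)^4 − 1 = 0.075815.
Solve (1 + r/12)^12 = 1.075815: r/12 = 1.075815^(1/12) − 1 = 0.006108, so r = 0.073301 = 7.330%.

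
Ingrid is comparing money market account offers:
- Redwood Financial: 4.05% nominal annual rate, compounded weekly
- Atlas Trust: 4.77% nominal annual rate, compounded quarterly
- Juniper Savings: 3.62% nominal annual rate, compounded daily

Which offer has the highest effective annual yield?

Atlas Trust

Redwood Financial: (1 + 0.0405/52)^52 − 1 = 4.131%
Atlas Trust: (1 + 0.0477/4)^4 − 1 = 4.856%
Juniper Savings: (1 + 0.0362/365)^365 − 1 = 3.686%
The highest effective annual rate is Atlas Trust at 4.856%.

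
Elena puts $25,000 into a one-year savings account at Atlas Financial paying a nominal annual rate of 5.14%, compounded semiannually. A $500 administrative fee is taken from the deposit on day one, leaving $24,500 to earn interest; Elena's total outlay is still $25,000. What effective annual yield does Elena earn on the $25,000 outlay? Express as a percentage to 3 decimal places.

3.102%

Value after one year: 24,500 × (1 + 0.0514/2)^2 = 24,500 × 1.052060 = $25,775.48.
Effective yield on the $25,000 outlay: 25,775.48 / 25,000 − 1 = 0.031019 = 3.102%.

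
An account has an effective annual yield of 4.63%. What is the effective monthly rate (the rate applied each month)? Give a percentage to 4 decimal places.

0.3779%

The per-month rate i satisfies (1 + i)^12 = 1 + 0.0463.
i = 1.0463^(1/12) − 1 = 0.0037788 = 0.3779%.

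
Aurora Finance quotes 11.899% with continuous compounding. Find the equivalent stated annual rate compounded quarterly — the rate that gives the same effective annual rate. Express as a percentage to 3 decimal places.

12.078%

EAR under continuous compounding: e^0.11899 − 1 = 0.126359.
Solve (1 + r/4)^4 = 1.126359: r/4 = 1.126359^(1/4) − 1 = 0.030194, so r = 0.120778 = 12.078%.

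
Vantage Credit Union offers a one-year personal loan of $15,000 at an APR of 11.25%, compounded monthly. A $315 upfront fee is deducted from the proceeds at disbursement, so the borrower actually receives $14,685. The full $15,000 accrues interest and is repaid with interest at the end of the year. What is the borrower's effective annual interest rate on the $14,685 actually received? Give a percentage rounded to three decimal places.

14.248%

Amount owed after one year: 15,000 × (1 + 0.1125/12)^12 = 15,000 × 1.118486 = $16,777.29.
Effective rate on net proceeds: 16,777.29 / 14,685 − 1 = 0.142478 = 14.248%.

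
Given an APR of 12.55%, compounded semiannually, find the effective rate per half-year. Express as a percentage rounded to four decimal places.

6.2750%

With a nominal annual rate compounded semiannually, the periodic rate is the nominal rate divided by 2.
i = 0.1255 / 2 = 0.0627500 = 6.2750%.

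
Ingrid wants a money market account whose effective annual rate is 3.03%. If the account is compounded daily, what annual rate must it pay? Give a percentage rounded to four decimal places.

(1 + r/365)^365 − 1 = 0.0303, so 1 + r/365 = 1.0303^(1/365).
r/365 = 0.000082, so r = 0.029851 = 2.9851%.

2.9851%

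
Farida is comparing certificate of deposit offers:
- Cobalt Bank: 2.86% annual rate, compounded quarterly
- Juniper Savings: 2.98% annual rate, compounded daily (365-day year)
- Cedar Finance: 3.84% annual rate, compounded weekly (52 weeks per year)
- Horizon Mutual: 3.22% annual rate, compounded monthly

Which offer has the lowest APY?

Cobalt Bank: (1 + 0.0286/4)^4 − 1 = 2.891%
Juniper Savings: (1 + 0.0298/365)^365 − 1 = 3.025%
Cedar Finance: (1 + 0.0384/52)^52 − 1 = 3.913%
Horizon Mutual: (1 + 0.0322/12)^12 − 1 = 3.268%
The lowest effective annual rate is Cobalt Bank at 2.891%.

Cobalt Bank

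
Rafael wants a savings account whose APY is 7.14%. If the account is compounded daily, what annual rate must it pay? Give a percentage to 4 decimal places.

6.8973%

(1 + r/365)^365 − 1 = 0.0714, so 1 + r/365 = 1.0714^(1/365).
r/365 = 0.000189, so r = 0.068973 = 6.8973%.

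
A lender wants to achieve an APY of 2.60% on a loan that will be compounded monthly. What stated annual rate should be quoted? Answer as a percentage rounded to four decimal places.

2.5695%

(1 + r/12)^12 − 1 = 0.0260, so 1 + r/12 = 1.0260^(1/12).
r/12 = 0.002141, so r = 0.025695 = 2.5695%.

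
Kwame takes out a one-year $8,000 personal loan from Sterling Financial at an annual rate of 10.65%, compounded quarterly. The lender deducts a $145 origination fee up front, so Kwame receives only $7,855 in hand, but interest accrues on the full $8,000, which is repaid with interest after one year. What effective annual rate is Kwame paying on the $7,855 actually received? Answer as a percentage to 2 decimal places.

13.13%

Amount owed after one year: 8,000 × (1 + 0.1065/4)^4 = 8,000 × 1.110829 = $8,886.63.
Effective rate on net proceeds: 8,886.63 / 7,855 − 1 = 0.131335 = 13.13%.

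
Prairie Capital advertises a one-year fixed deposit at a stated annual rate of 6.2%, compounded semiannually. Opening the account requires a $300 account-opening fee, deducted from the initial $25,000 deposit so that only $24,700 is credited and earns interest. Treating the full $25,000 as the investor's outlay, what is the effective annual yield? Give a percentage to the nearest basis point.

5.02%

Value after one year: 24,700 × (1 + 0.062/2)^2 = 24,700 × 1.062961 = $26,255.14.
Effective yield on the $25,000 outlay: 26,255.14 / 25,000 − 1 = 0.050205 = 5.02%.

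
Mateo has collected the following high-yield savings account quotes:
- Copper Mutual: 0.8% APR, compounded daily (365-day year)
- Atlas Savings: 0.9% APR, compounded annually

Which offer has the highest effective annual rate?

Copper Mutual: (1 + 0.008/365)^365 − 1 = 0.803%
Atlas Savings: compounded annually, EAR = 0.900%
The highest effective annual rate is Atlas Savings at 0.900%.

Atlas Savings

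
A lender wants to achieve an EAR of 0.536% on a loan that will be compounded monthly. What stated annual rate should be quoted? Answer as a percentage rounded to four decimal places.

(1 + r/12)^12 − 1 = 0.00536, so 1 + r/12 = 1.00536^(1/12).
r/12 = 0.000446, so r = 0.005347 = 0.5347%.

0.5347%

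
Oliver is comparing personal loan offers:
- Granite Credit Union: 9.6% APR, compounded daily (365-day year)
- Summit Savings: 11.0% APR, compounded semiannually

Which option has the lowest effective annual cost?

Granite Credit Union: (1 + 0.096/365)^365 − 1 = 10.075%
Summit Savings: (1 + 0.110/2)^2 − 1 = 11.302%
The lowest effective annual rate is Granite Credit Union at 10.075%.

Granite Credit Union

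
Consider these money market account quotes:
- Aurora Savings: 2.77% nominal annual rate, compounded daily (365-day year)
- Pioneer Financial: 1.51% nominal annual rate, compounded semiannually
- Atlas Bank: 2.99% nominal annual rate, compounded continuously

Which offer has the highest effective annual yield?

Atlas Bank

Aurora Savings: (1 + 0.0277/365)^365 − 1 = 2.809%
Pioneer Financial: (1 + 0.0151/2)^2 − 1 = 1.516%
Atlas Bank: e^0.0299 − 1 = 3.035%
The highest effective annual rate is Atlas Bank at 3.035%.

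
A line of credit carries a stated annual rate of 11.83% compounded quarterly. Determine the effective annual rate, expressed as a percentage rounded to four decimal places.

EAR = (1 + 0.1183/4)^4 − 1.
= (1 + 0.029575)^4 − 1 = 1.123652 − 1 = 12.3652%.

12.3652%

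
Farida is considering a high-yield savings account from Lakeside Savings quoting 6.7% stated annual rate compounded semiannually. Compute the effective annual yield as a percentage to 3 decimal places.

EAR = (1 + 0.067/2)^2 − 1.
= (1 + 0.033500)^2 − 1 = 1.068122 − 1 = 6.812%.

6.812%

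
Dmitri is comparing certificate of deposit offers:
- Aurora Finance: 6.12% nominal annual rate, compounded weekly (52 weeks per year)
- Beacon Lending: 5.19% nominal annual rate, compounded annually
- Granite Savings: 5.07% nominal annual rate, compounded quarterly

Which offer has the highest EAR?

Aurora Finance

Aurora Finance: (1 + 0.0612/52)^52 − 1 = 6.307%
Beacon Lending: compounded annually, EAR = 5.190%
Granite Savings: (1 + 0.0507/4)^4 − 1 = 5.167%
The highest effective annual rate is Aurora Finance at 6.307%.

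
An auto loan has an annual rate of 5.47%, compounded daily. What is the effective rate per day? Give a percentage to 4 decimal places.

0.0150%

With a nominal annual rate compounded daily, the periodic rate is the nominal rate divided by 365.
i = 0.0547 / 365 = 0.0001499 = 0.0150%.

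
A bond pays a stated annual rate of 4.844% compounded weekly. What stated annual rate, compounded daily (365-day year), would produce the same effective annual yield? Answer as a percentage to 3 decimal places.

EAR = (1 + 0.04844/52)^52 − 1 = 0.049609.
Solve (1 + r/365)^365 = 1.049609: r/365 = 1.049609^(1/365) − 1 = 0.000133, so r = 0.048421 = 4.842%.

4.842%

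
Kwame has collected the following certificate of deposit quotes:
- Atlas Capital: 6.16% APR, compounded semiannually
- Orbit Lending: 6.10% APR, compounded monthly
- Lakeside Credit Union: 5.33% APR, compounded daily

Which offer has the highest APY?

Orbit Lending

Atlas Capital: (1 + 0.0616/2)^2 − 1 = 6.255%
Orbit Lending: (1 + 0.0610/12)^12 − 1 = 6.273%
Lakeside Credit Union: (1 + 0.0533/365)^365 − 1 = 5.474%
The highest effective annual rate is Orbit Lending at 6.273%.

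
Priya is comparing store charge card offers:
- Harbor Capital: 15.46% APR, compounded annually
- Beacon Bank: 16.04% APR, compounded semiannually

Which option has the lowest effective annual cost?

Harbor Capital: compounded annually, EAR = 15.460%
Beacon Bank: (1 + 0.1604/2)^2 − 1 = 16.683%
The lowest effective annual rate is Harbor Capital at 15.460%.

Harbor Capital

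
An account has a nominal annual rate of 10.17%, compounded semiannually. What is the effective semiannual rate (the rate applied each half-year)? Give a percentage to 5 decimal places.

With a nominal annual rate compounded semiannually, the periodic rate is the nominal rate divided by 2.
i = 0.1017 / 2 = 0.0508500 = 5.08500%.

5.08500%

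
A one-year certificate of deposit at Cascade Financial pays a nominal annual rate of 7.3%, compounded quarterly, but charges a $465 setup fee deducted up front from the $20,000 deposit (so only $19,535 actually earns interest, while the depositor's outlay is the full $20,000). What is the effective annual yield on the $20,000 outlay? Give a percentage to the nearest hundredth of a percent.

Value after one year: 19,535 × (1 + 0.073/4)^4 = 19,535 × 1.075023 = $21,000.57.
Effective yield on the $20,000 outlay: 21,000.57 / 20,000 − 1 = 0.050029 = 5.00%.

5.00%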